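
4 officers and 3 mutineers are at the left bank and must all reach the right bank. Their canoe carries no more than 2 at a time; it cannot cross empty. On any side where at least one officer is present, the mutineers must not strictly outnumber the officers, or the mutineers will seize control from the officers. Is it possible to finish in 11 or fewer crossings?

Yes

Yes — this plan uses 11 crossings (≤ 11):
1. 2 mutineers → the right bank.  (the left bank: 4O 1M; the right bank: 0O 2M)
2. 1 mutineer ← the left bank.  (the left bank: 4O 2M; the right bank: 0O 1M)
3. 2 mutineers → the right bank.  (the left bank: 4O 0M; the right bank: 0O 3M)
4. 1 mutineer ← the left bank.  (the left bank: 4O 1M; the right bank: 0O 2M)
5. 2 officers → the right bank.  (the left bank: 2O 1M; the right bank: 2O 2M)
6. 1 mutineer ← the left bank.  (the left bank: 2O 2M; the right bank: 2O 1M)
7. 1 officer and 1 mutineer → the right bank.  (the left bank: 1O 1M; the right bank: 3O 2M)
8. 1 officer ← the left bank.  (the left bank: 2O 1M; the right bank: 2O 2M)
9. 1 officer and 1 mutineer → the right bank.  (the left bank: 1O 0M; the right bank: 3O 3M)
10. 1 mutineer ← the left bank.  (the left bank: 1O 1M; the right bank: 3O 2M)
11. 1 officer and 1 mutineer → the right bank.  (the left bank: 0O 0M; the right bank: 4O 3M)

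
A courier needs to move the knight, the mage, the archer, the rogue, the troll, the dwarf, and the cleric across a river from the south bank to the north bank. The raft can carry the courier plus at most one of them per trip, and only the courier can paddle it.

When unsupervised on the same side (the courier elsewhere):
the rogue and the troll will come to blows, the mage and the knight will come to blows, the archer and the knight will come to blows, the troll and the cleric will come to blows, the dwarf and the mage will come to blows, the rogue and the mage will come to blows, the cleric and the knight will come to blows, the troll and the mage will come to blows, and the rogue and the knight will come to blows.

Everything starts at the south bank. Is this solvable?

No

Whatever the first load, the items left behind include a forbidden pair without the courier. No opening move is safe, so no plan exists.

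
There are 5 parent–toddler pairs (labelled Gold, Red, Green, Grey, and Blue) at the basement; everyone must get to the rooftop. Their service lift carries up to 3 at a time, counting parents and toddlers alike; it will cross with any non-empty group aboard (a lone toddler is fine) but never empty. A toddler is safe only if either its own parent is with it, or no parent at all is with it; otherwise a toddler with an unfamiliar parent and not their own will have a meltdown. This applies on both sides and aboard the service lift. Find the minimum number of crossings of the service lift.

11

Counting alone: each trip to the rooftop takes at most 3 across and each return brings at least 1 back, so after t trips out (and t−1 returns) at most 3t − (t−1) of the 10 are across; that first reaches 10 at t = 5, so at least 9 crossings are needed.
The safety rule pushes this higher. Following every safe sequence of crossings, the most of the 10 that can be at the rooftop as the service lift arrives there on crossing 9 is 9 — never all 10.
So no plan with fewer than 11 crossings exists, and this one achieves 11:
1. parent Gold and toddler Gold cross → the rooftop.
2. parent Gold crosses ← the basement.
3. toddler Green, toddler Grey, and toddler Red cross → the rooftop.
4. toddler Gold crosses ← the basement.
5. parent Green, parent Grey, and parent Red cross → the rooftop.
6. parent Red and toddler Red cross ← the basement.
7. parent Blue, parent Gold, and parent Red cross → the rooftop.
8. toddler Green crosses ← the basement.
9. toddler Gold and toddler Red cross → the rooftop.
10. toddler Gold crosses ← the basement.
11. toddler Blue, toddler Gold, and toddler Green cross → the rooftop.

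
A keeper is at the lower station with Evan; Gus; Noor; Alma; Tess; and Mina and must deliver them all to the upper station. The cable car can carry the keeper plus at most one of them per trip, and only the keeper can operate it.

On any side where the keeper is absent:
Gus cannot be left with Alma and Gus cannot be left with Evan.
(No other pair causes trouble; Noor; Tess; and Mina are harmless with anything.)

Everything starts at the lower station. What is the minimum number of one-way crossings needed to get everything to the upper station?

13

Counting alone: the keeper can take at most 1 across per trip to the upper station, so moving all 6 needs at least 6 loaded trips out, with a return between consecutive ones — at least 11 crossings.
The safety rule pushes this higher. Following every safe sequence of crossings, the most of the 6 that can be at the upper station as the cable car arrives there on crossing 11 is 5 — never all 6.
So no plan with fewer than 13 crossings exists, and this one achieves 13:
1. Keeper goes to the upper station with Gus.
2. Keeper goes back to the lower station alone.
3. Keeper goes to the upper station with Evan.
4. Keeper goes back to the lower station with Gus.
5. Keeper goes to the upper station with Alma.
6. Keeper goes back to the lower station alone.
7. Keeper goes to the upper station with Noor.
8. Keeper goes back to the lower station alone.
9. Keeper goes to the upper station with Tess.
10. Keeper goes back to the lower station alone.
11. Keeper goes to the upper station with Mina.
12. Keeper goes back to the lower station alone.
13. Keeper goes to the upper station with Gus.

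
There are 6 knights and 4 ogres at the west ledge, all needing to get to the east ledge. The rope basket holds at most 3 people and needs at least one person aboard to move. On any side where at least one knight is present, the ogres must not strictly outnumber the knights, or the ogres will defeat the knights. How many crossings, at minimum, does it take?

Counting alone: each trip to the east ledge takes at most 3 across and each return brings at least 1 back, so after t trips out (and t−1 returns) at most 3t − (t−1) of the 10 are across; that first reaches 10 at t = 5, so at least 9 crossings are needed.
The plan below uses exactly 9 crossings, so it is optimal:
1. 2 ogres → the east ledge.  (the west ledge: 6K 2O; the east ledge: 0K 2O)
2. 1 ogre ← the west ledge.  (the west ledge: 6K 3O; the east ledge: 0K 1O)
3. 3 ogres → the east ledge.  (the west ledge: 6K 0O; the east ledge: 0K 4O)
4. 1 ogre ← the west ledge.  (the west ledge: 6K 1O; the east ledge: 0K 3O)
5. 3 knights → the east ledge.  (the west ledge: 3K 1O; the east ledge: 3K 3O)
6. 1 ogre ← the west ledge.  (the west ledge: 3K 2O; the east ledge: 3K 2O)
7. 1 knight and 2 ogres → the east ledge.  (the west ledge: 2K 0O; the east ledge: 4K 4O)
8. 1 ogre ← the west ledge.  (the west ledge: 2K 1O; the east ledge: 4K 3O)
9. 2 knights and 1 ogre → the east ledge.  (the west ledge: 0K 0O; the east ledge: 6K 4O)

9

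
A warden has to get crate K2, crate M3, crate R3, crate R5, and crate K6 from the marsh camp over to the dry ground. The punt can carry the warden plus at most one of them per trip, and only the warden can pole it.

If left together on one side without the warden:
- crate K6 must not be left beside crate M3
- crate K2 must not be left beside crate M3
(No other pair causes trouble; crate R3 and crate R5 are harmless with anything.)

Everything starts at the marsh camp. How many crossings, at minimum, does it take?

Counting alone: the warden can take at most 1 across per trip to the dry ground, so moving all 5 needs at least 5 loaded trips out, with a return between consecutive ones — at least 9 crossings.
The safety rule pushes this higher. Following every safe sequence of crossings, the most of the 5 that can be at the dry ground as the punt arrives there on crossing 9 is 4 — never all 5.
So no plan with fewer than 11 crossings exists, and this one achieves 11:
1. Warden goes to the dry ground with crate M3.  [the marsh camp: crate K2, crate K6, crate R3, crate R5 | the dry ground: crate M3]
2. Warden goes back to the marsh camp alone.  [the marsh camp: crate K2, crate K6, crate R3, crate R5 | the dry ground: crate M3]
3. Warden goes to the dry ground with crate K2.  [the marsh camp: crate K6, crate R3, crate R5 | the dry ground: crate K2, crate M3]
4. Warden goes back to the marsh camp with crate M3.  [the marsh camp: crate K6, crate M3, crate R3, crate R5 | the dry ground: crate K2]
5. Warden goes to the dry ground with crate K6.  [the marsh camp: crate M3, crate R3, crate R5 | the dry ground: crate K2, crate K6]
6. Warden goes back to the marsh camp alone.  [the marsh camp: crate M3, crate R3, crate R5 | the dry ground: crate K2, crate K6]
7. Warden goes to the dry ground with crate R3.  [the marsh camp: crate M3, crate R5 | the dry ground: crate K2, crate K6, crate R3]
8. Warden goes back to the marsh camp alone.  [the marsh camp: crate M3, crate R5 | the dry ground: crate K2, crate K6, crate R3]
9. Warden goes to the dry ground with crate R5.  [the marsh camp: crate M3 | the dry ground: crate K2, crate K6, crate R3, crate R5]
10. Warden goes back to the marsh camp alone.  [the marsh camp: crate M3 | the dry ground: crate K2, crate K6, crate R3, crate R5]
11. Warden goes to the dry ground with crate M3.  [the marsh camp: — | the dry ground: crate K2, crate K6, crate M3, crate R3, crate R5]

11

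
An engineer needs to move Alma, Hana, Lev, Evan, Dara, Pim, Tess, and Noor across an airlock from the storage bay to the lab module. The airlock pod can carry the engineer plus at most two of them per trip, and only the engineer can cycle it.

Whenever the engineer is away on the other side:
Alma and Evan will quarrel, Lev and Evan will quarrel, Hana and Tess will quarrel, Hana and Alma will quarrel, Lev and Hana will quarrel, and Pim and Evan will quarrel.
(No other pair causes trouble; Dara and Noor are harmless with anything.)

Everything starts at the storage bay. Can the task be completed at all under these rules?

1. Engineer goes to the lab module with Evan and Hana.  [the storage bay: Alma, Dara, Lev, Noor, Pim, Tess | the lab module: Evan, Hana]
2. Engineer goes back to the storage bay alone.  [the storage bay: Alma, Dara, Lev, Noor, Pim, Tess | the lab module: Evan, Hana]
3. Engineer goes to the lab module with Alma and Lev.  [the storage bay: Dara, Noor, Pim, Tess | the lab module: Alma, Evan, Hana, Lev]
4. Engineer goes back to the storage bay with Evan and Hana.  [the storage bay: Dara, Evan, Hana, Noor, Pim, Tess | the lab module: Alma, Lev]
5. Engineer goes to the lab module with Pim and Tess.  [the storage bay: Dara, Evan, Hana, Noor | the lab module: Alma, Lev, Pim, Tess]
6. Engineer goes back to the storage bay alone.  [the storage bay: Dara, Evan, Hana, Noor | the lab module: Alma, Lev, Pim, Tess]
7. Engineer goes to the lab module with Dara and Noor.  [the storage bay: Evan, Hana | the lab module: Alma, Dara, Lev, Noor, Pim, Tess]
8. Engineer goes back to the storage bay alone.  [the storage bay: Evan, Hana | the lab module: Alma, Dara, Lev, Noor, Pim, Tess]
9. Engineer goes to the lab module with Evan and Hana.  [the storage bay: — | the lab module: Alma, Dara, Evan, Hana, Lev, Noor, Pim, Tess]

Yes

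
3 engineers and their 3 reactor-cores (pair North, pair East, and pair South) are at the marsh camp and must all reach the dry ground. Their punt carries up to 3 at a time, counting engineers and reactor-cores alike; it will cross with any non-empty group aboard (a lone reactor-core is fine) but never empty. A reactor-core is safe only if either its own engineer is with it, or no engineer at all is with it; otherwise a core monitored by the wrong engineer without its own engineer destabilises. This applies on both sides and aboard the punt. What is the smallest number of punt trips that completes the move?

5

Counting alone: each trip to the dry ground takes at most 3 across and each return brings at least 1 back, so after t trips out (and t−1 returns) at most 3t − (t−1) of the 6 are across; that first reaches 6 at t = 3, so at least 5 crossings are needed.
The plan below uses exactly 5 crossings, so it is optimal:
1. engineer North and reactor-core North cross → the dry ground.
2. engineer North crosses ← the marsh camp.
3. engineer East, engineer North, and engineer South cross → the dry ground.
4. reactor-core North crosses ← the marsh camp.
5. reactor-core East, reactor-core North, and reactor-core South cross → the dry ground.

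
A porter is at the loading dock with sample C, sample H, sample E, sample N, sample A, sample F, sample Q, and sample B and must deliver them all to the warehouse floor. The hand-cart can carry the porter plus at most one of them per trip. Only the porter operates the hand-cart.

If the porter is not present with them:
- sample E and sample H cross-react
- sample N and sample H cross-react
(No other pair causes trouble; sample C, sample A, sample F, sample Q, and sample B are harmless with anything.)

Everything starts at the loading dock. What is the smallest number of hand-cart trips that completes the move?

17

Counting alone: the porter can take at most 1 across per trip to the warehouse floor, so moving all 8 needs at least 8 loaded trips out, with a return between consecutive ones — at least 15 crossings.
The safety rule pushes this higher. Following every safe sequence of crossings, the most of the 8 that can be at the warehouse floor as the hand-cart arrives there on crossing 15 is 7 — never all 8.
So no plan with fewer than 17 crossings exists, and this one achieves 17:
1. Porter goes to the warehouse floor with sample H.
2. Porter goes back to the loading dock alone.
3. Porter goes to the warehouse floor with sample C.
4. Porter goes back to the loading dock alone.
5. Porter goes to the warehouse floor with sample E.
6. Porter goes back to the loading dock with sample H.
7. Porter goes to the warehouse floor with sample N.
8. Porter goes back to the loading dock alone.
9. Porter goes to the warehouse floor with sample A.
10. Porter goes back to the loading dock alone.
11. Porter goes to the warehouse floor with sample F.
12. Porter goes back to the loading dock alone.
13. Porter goes to the warehouse floor with sample Q.
14. Porter goes back to the loading dock alone.
15. Porter goes to the warehouse floor with sample B.
16. Porter goes back to the loading dock alone.
17. Porter goes to the warehouse floor with sample H.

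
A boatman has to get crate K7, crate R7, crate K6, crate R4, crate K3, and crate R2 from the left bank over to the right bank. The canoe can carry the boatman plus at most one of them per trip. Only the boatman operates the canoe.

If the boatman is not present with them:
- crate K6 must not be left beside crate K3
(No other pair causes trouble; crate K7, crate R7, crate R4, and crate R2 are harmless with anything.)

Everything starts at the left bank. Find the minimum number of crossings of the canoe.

11

Counting alone: the boatman can take at most 1 across per trip to the right bank, so moving all 6 needs at least 6 loaded trips out, with a return between consecutive ones — at least 11 crossings.
The plan below uses exactly 11 crossings, so it is optimal:
1. Boatman goes to the right bank with crate K6.  [the left bank: crate K3, crate K7, crate R2, crate R4, crate R7 | the right bank: crate K6]
2. Boatman goes back to the left bank alone.  [the left bank: crate K3, crate K7, crate R2, crate R4, crate R7 | the right bank: crate K6]
3. Boatman goes to the right bank with crate K7.  [the left bank: crate K3, crate R2, crate R4, crate R7 | the right bank: crate K6, crate K7]
4. Boatman goes back to the left bank alone.  [the left bank: crate K3, crate R2, crate R4, crate R7 | the right bank: crate K6, crate K7]
5. Boatman goes to the right bank with crate R7.  [the left bank: crate K3, crate R2, crate R4 | the right bank: crate K6, crate K7, crate R7]
6. Boatman goes back to the left bank alone.  [the left bank: crate K3, crate R2, crate R4 | the right bank: crate K6, crate K7, crate R7]
7. Boatman goes to the right bank with crate R4.  [the left bank: crate K3, crate R2 | the right bank: crate K6, crate K7, crate R4, crate R7]
8. Boatman goes back to the left bank alone.  [the left bank: crate K3, crate R2 | the right bank: crate K6, crate K7, crate R4, crate R7]
9. Boatman goes to the right bank with crate R2.  [the left bank: crate K3 | the right bank: crate K6, crate K7, crate R2, crate R4, crate R7]
10. Boatman goes back to the left bank alone.  [the left bank: crate K3 | the right bank: crate K6, crate K7, crate R2, crate R4, crate R7]
11. Boatman goes to the right bank with crate K3.  [the left bank: — | the right bank: crate K3, crate K6, crate K7, crate R2, crate R4, crate R7]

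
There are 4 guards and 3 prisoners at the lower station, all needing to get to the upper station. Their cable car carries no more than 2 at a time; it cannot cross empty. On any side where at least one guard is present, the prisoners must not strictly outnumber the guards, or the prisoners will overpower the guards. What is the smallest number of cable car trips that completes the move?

Counting alone: each trip to the upper station takes at most 2 across and each return brings at least 1 back, so after t trips out (and t−1 returns) at most 2t − (t−1) of the 7 are across; that first reaches 7 at t = 6, so at least 11 crossings are needed.
The plan below uses exactly 11 crossings, so it is optimal:
1. 2 prisoners → the upper station.  (the lower station: 4G 1P; the upper station: 0G 2P)
2. 1 prisoner ← the lower station.  (the lower station: 4G 2P; the upper station: 0G 1P)
3. 2 prisoners → the upper station.  (the lower station: 4G 0P; the upper station: 0G 3P)
4. 1 prisoner ← the lower station.  (the lower station: 4G 1P; the upper station: 0G 2P)
5. 2 guards → the upper station.  (the lower station: 2G 1P; the upper station: 2G 2P)
6. 1 prisoner ← the lower station.  (the lower station: 2G 2P; the upper station: 2G 1P)
7. 1 guard and 1 prisoner → the upper station.  (the lower station: 1G 1P; the upper station: 3G 2P)
8. 1 guard ← the lower station.  (the lower station: 2G 1P; the upper station: 2G 2P)
9. 1 guard and 1 prisoner → the upper station.  (the lower station: 1G 0P; the upper station: 3G 3P)
10. 1 prisoner ← the lower station.  (the lower station: 1G 1P; the upper station: 3G 2P)
11. 1 guard and 1 prisoner → the upper station.  (the lower station: 0G 0P; the upper station: 4G 3P)

11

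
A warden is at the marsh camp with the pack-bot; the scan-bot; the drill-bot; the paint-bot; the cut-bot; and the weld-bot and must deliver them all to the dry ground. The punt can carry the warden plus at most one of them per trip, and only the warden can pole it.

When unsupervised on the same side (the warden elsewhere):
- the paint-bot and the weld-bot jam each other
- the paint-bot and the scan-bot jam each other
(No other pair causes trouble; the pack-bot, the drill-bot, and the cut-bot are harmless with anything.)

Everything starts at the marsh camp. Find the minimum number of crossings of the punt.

Counting alone: the warden can take at most 1 across per trip to the dry ground, so moving all 6 needs at least 6 loaded trips out, with a return between consecutive ones — at least 11 crossings.
The safety rule pushes this higher. Following every safe sequence of crossings, the most of the 6 that can be at the dry ground as the punt arrives there on crossing 11 is 5 — never all 6.
So no plan with fewer than 13 crossings exists, and this one achieves 13:
1. Warden goes to the dry ground with the paint-bot.
2. Warden goes back to the marsh camp alone.
3. Warden goes to the dry ground with the pack-bot.
4. Warden goes back to the marsh camp alone.
5. Warden goes to the dry ground with the scan-bot.
6. Warden goes back to the marsh camp with the paint-bot.
7. Warden goes to the dry ground with the weld-bot.
8. Warden goes back to the marsh camp alone.
9. Warden goes to the dry ground with the drill-bot.
10. Warden goes back to the marsh camp alone.
11. Warden goes to the dry ground with the cut-bot.
12. Warden goes back to the marsh camp alone.
13. Warden goes to the dry ground with the paint-bot.

13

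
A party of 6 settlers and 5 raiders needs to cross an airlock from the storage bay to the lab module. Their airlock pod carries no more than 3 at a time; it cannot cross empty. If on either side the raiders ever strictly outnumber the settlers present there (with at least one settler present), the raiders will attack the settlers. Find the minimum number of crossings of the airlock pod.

9

Counting alone: each trip to the lab module takes at most 3 across and each return brings at least 1 back, so after t trips out (and t−1 returns) at most 3t − (t−1) of the 11 are across; that first reaches 11 at t = 5, so at least 9 crossings are needed.
The plan below uses exactly 9 crossings, so it is optimal:
1. 3 raiders → the lab module.  (the storage bay: 6S 2R; the lab module: 0S 3R)
2. 1 raider ← the storage bay.  (the storage bay: 6S 3R; the lab module: 0S 2R)
3. 3 settlers → the lab module.  (the storage bay: 3S 3R; the lab module: 3S 2R)
4. 1 settler ← the storage bay.  (the storage bay: 4S 3R; the lab module: 2S 2R)
5. 2 settlers and 1 raider → the lab module.  (the storage bay: 2S 2R; the lab module: 4S 3R)
6. 1 settler ← the storage bay.  (the storage bay: 3S 2R; the lab module: 3S 3R)
7. 2 settlers and 1 raider → the lab module.  (the storage bay: 1S 1R; the lab module: 5S 4R)
8. 1 settler ← the storage bay.  (the storage bay: 2S 1R; the lab module: 4S 4R)
9. 2 settlers and 1 raider → the lab module.  (the storage bay: 0S 0R; the lab module: 6S 5R)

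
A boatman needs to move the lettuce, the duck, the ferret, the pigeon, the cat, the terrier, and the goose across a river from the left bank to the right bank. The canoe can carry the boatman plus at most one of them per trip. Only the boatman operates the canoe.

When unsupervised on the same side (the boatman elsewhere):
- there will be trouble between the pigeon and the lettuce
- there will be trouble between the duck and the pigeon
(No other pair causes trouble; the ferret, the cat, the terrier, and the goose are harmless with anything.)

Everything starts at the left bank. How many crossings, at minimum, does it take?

Counting alone: the boatman can take at most 1 across per trip to the right bank, so moving all 7 needs at least 7 loaded trips out, with a return between consecutive ones — at least 13 crossings.
The safety rule pushes this higher. Following every safe sequence of crossings, the most of the 7 that can be at the right bank as the canoe arrives there on crossing 13 is 6 — never all 7.
So no plan with fewer than 15 crossings exists, and this one achieves 15:
1. Boatman goes to the right bank with the pigeon.  [the left bank: the cat, the duck, the ferret, the goose, the lettuce, the terrier | the right bank: the pigeon]
2. Boatman goes back to the left bank alone.  [the left bank: the cat, the duck, the ferret, the goose, the lettuce, the terrier | the right bank: the pigeon]
3. Boatman goes to the right bank with the lettuce.  [the left bank: the cat, the duck, the ferret, the goose, the terrier | the right bank: the lettuce, the pigeon]
4. Boatman goes back to the left bank with the pigeon.  [the left bank: the cat, the duck, the ferret, the goose, the pigeon, the terrier | the right bank: the lettuce]
5. Boatman goes to the right bank with the duck.  [the left bank: the cat, the ferret, the goose, the pigeon, the terrier | the right bank: the duck, the lettuce]
6. Boatman goes back to the left bank alone.  [the left bank: the cat, the ferret, the goose, the pigeon, the terrier | the right bank: the duck, the lettuce]
7. Boatman goes to the right bank with the ferret.  [the left bank: the cat, the goose, the pigeon, the terrier | the right bank: the duck, the ferret, the lettuce]
8. Boatman goes back to the left bank alone.  [the left bank: the cat, the goose, the pigeon, the terrier | the right bank: the duck, the ferret, the lettuce]
9. Boatman goes to the right bank with the cat.  [the left bank: the goose, the pigeon, the terrier | the right bank: the cat, the duck, the ferret, the lettuce]
10. Boatman goes back to the left bank alone.  [the left bank: the goose, the pigeon, the terrier | the right bank: the cat, the duck, the ferret, the lettuce]
11. Boatman goes to the right bank with the terrier.  [the left bank: the goose, the pigeon | the right bank: the cat, the duck, the ferret, the lettuce, the terrier]
12. Boatman goes back to the left bank alone.  [the left bank: the goose, the pigeon | the right bank: the cat, the duck, the ferret, the lettuce, the terrier]
13. Boatman goes to the right bank with the goose.  [the left bank: the pigeon | the right bank: the cat, the duck, the ferret, the goose, the lettuce, the terrier]
14. Boatman goes back to the left bank alone.  [the left bank: the pigeon | the right bank: the cat, the duck, the ferret, the goose, the lettuce, the terrier]
15. Boatman goes to the right bank with the pigeon.  [the left bank: — | the right bank: the cat, the duck, the ferret, the goose, the lettuce, the pigeon, the terrier]

15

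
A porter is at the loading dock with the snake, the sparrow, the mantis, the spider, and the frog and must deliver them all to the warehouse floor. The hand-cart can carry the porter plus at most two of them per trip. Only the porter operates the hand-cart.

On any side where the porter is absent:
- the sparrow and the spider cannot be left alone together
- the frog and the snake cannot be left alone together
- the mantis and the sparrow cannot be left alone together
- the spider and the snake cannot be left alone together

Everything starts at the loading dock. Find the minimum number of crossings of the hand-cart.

Counting alone: the porter can take at most 2 across per trip to the warehouse floor, so moving all 5 needs at least 3 loaded trips out, with a return between consecutive ones — at least 5 crossings.
The safety rule pushes this higher. Following every safe sequence of crossings, the most of the 5 that can be at the warehouse floor as the hand-cart arrives there on crossing 5 is 4 — never all 5.
So no plan with fewer than 7 crossings exists, and this one achieves 7:
1. Porter goes to the warehouse floor with the snake and the sparrow.  [the loading dock: the frog, the mantis, the spider | the warehouse floor: the snake, the sparrow]
2. Porter goes back to the loading dock alone.  [the loading dock: the frog, the mantis, the spider | the warehouse floor: the snake, the sparrow]
3. Porter goes to the warehouse floor with the mantis.  [the loading dock: the frog, the spider | the warehouse floor: the mantis, the snake, the sparrow]
4. Porter goes back to the loading dock with the sparrow.  [the loading dock: the frog, the sparrow, the spider | the warehouse floor: the mantis, the snake]
5. Porter goes to the warehouse floor with the frog and the spider.  [the loading dock: the sparrow | the warehouse floor: the frog, the mantis, the snake, the spider]
6. Porter goes back to the loading dock with the snake.  [the loading dock: the snake, the sparrow | the warehouse floor: the frog, the mantis, the spider]
7. Porter goes to the warehouse floor with the snake and the sparrow.  [the loading dock: — | the warehouse floor: the frog, the mantis, the snake, the sparrow, the spider]

7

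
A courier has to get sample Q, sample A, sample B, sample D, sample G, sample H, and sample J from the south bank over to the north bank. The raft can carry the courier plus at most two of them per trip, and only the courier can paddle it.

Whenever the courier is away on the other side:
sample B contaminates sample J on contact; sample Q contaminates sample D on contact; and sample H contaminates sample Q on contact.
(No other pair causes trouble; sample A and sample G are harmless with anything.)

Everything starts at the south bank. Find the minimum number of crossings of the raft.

7

Counting alone: the courier can take at most 2 across per trip to the north bank, so moving all 7 needs at least 4 loaded trips out, with a return between consecutive ones — at least 7 crossings.
The plan below uses exactly 7 crossings, so it is optimal:
1. Courier goes to the north bank with sample B and sample Q.  [the south bank: sample A, sample D, sample G, sample H, sample J | the north bank: sample B, sample Q]
2. Courier goes back to the south bank alone.  [the south bank: sample A, sample D, sample G, sample H, sample J | the north bank: sample B, sample Q]
3. Courier goes to the north bank with sample A and sample D.  [the south bank: sample G, sample H, sample J | the north bank: sample A, sample B, sample D, sample Q]
4. Courier goes back to the south bank with sample Q.  [the south bank: sample G, sample H, sample J, sample Q | the north bank: sample A, sample B, sample D]
5. Courier goes to the north bank with sample G and sample H.  [the south bank: sample J, sample Q | the north bank: sample A, sample B, sample D, sample G, sample H]
6. Courier goes back to the south bank alone.  [the south bank: sample J, sample Q | the north bank: sample A, sample B, sample D, sample G, sample H]
7. Courier goes to the north bank with sample J and sample Q.  [the south bank: — | the north bank: sample A, sample B, sample D, sample G, sample H, sample J, sample Q]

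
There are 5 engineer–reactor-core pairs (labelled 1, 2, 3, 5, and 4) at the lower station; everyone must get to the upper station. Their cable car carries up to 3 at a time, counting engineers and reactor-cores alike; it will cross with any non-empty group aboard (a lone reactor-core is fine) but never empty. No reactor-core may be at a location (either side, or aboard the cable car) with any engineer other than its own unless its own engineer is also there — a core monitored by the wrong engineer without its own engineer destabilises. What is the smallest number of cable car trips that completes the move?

11

Counting alone: each trip to the upper station takes at most 3 across and each return brings at least 1 back, so after t trips out (and t−1 returns) at most 3t − (t−1) of the 10 are across; that first reaches 10 at t = 5, so at least 9 crossings are needed.
The safety rule pushes this higher. Following every safe sequence of crossings, the most of the 10 that can be at the upper station as the cable car arrives there on crossing 9 is 9 — never all 10.
So no plan with fewer than 11 crossings exists, and this one achieves 11:
1. engineer 1 and reactor-core 1 cross → the upper station.
2. engineer 1 crosses ← the lower station.
3. reactor-core 2, reactor-core 3, and reactor-core 5 cross → the upper station.
4. reactor-core 1 crosses ← the lower station.
5. engineer 2, engineer 3, and engineer 5 cross → the upper station.
6. engineer 2 and reactor-core 2 cross ← the lower station.
7. engineer 1, engineer 2, and engineer 4 cross → the upper station.
8. reactor-core 3 crosses ← the lower station.
9. reactor-core 1 and reactor-core 2 cross → the upper station.
10. reactor-core 1 crosses ← the lower station.
11. reactor-core 1, reactor-core 3, and reactor-core 4 cross → the upper station.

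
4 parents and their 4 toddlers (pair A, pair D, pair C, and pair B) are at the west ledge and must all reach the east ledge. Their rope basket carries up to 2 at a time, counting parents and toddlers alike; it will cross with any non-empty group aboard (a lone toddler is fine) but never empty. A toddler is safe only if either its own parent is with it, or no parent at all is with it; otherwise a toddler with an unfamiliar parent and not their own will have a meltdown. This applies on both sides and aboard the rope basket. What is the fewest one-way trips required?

impossible

Following every safe sequence of crossings from the start, the most of the 8 that can be at the east ledge as the rope basket arrives there on crossings 1, 3, 5 is 2, 3, 4 respectively; the best ever achieved is 4 of 8.
From crossing 7 on, no configuration arises that was not already reachable earlier: only 44 distinct safe configurations (who is on which side, and where the rope basket is) can ever be reached, none of them has everyone across, and every continuation just revisits them. So no valid plan exists.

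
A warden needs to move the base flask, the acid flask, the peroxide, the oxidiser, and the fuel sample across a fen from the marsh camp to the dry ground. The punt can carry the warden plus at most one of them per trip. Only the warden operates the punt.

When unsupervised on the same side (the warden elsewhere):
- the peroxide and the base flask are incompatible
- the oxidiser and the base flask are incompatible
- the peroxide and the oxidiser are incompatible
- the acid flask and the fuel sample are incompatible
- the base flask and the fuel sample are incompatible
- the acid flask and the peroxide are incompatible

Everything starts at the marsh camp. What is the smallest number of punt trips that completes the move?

impossible

Whatever the first load, the items left behind include a forbidden pair without the warden. No opening move is safe, so no plan exists.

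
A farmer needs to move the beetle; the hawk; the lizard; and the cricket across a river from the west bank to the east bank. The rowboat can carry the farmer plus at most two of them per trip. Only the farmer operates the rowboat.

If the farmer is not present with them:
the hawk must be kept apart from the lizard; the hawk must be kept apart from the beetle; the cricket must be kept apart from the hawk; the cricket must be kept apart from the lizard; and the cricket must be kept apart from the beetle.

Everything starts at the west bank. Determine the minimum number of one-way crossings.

Counting alone: the farmer can take at most 2 across per trip to the east bank, so moving all 4 needs at least 2 loaded trips out, with a return between consecutive ones — at least 3 crossings.
The safety rule pushes this higher. Following every safe sequence of crossings, the most of the 4 that can be at the east bank as the rowboat arrives there on crossing 3 is 3 — never all 4.
So no plan with fewer than 5 crossings exists, and this one achieves 5:
1. Farmer goes to the east bank with the cricket and the hawk.  [the west bank: the beetle, the lizard | the east bank: the cricket, the hawk]
2. Farmer goes back to the west bank with the hawk.  [the west bank: the beetle, the hawk, the lizard | the east bank: the cricket]
3. Farmer goes to the east bank with the beetle and the lizard.  [the west bank: the hawk | the east bank: the beetle, the cricket, the lizard]
4. Farmer goes back to the west bank with the cricket.  [the west bank: the cricket, the hawk | the east bank: the beetle, the lizard]
5. Farmer goes to the east bank with the cricket and the hawk.  [the west bank: — | the east bank: the beetle, the cricket, the hawk, the lizard]

5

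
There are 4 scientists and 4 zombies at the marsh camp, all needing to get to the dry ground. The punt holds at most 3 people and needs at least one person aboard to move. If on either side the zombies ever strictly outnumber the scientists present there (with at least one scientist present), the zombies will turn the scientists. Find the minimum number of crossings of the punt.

9

Counting alone: each trip to the dry ground takes at most 3 across and each return brings at least 1 back, so after t trips out (and t−1 returns) at most 3t − (t−1) of the 8 are across; that first reaches 8 at t = 4, so at least 7 crossings are needed.
The safety rule pushes this higher. Following every safe sequence of crossings, the most of the 8 that can be at the dry ground as the punt arrives there on crossing 7 is 7 — never all 8.
So no plan with fewer than 9 crossings exists, and this one achieves 9:
1. 2 zombies → the dry ground.  (the marsh camp: 4S 2Z; the dry ground: 0S 2Z)
2. 1 zombie ← the marsh camp.  (the marsh camp: 4S 3Z; the dry ground: 0S 1Z)
3. 3 zombies → the dry ground.  (the marsh camp: 4S 0Z; the dry ground: 0S 4Z)
4. 1 zombie ← the marsh camp.  (the marsh camp: 4S 1Z; the dry ground: 0S 3Z)
5. 3 scientists → the dry ground.  (the marsh camp: 1S 1Z; the dry ground: 3S 3Z)
6. 1 scientist and 1 zombie ← the marsh camp.  (the marsh camp: 2S 2Z; the dry ground: 2S 2Z)
7. 2 scientists → the dry ground.  (the marsh camp: 0S 2Z; the dry ground: 4S 2Z)
8. 1 zombie ← the marsh camp.  (the marsh camp: 0S 3Z; the dry ground: 4S 1Z)
9. 3 zombies → the dry ground.  (the marsh camp: 0S 0Z; the dry ground: 4S 4Z)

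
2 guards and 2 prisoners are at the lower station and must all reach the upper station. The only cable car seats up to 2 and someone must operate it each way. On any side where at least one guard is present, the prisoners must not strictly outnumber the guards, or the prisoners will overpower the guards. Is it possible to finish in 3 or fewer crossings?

Counting alone: each trip to the upper station takes at most 2 across and each return brings at least 1 back, so after t trips out (and t−1 returns) at most 2t − (t−1) of the 4 are across; that first reaches 4 at t = 3, so at least 5 crossings are needed.
Since 3 < 5, 3 crossings cannot be enough. (The shortest complete plan in fact takes 5:)
1. 2 prisoners → the upper station.  (the lower station: 2G 0P; the upper station: 0G 2P)
2. 1 prisoner ← the lower station.  (the lower station: 2G 1P; the upper station: 0G 1P)
3. 2 guards → the upper station.  (the lower station: 0G 1P; the upper station: 2G 1P)
4. 1 prisoner ← the lower station.  (the lower station: 0G 2P; the upper station: 2G 0P)
5. 2 prisoners → the upper station.  (the lower station: 0G 0P; the upper station: 2G 2P)

No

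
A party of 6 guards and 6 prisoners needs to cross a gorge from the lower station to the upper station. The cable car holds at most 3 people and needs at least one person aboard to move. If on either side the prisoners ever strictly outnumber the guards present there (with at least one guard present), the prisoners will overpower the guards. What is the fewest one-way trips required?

impossible

Following every safe sequence of crossings from the start, the most of the 12 that can be at the upper station as the cable car arrives there on crossings 1, 3, 5 is 3, 5, 6 respectively; the best ever achieved is 6 of 12.
From crossing 7 on, no configuration arises that was not already reachable earlier: only 17 distinct safe configurations (who is on which side, and where the cable car is) can ever be reached, none of them has everyone across, and every continuation just revisits them. They are: 0 guards + 0 prisoners across (cable car back at the start); 0 guards + 1 prisoner across (cable car there); 0 guards + 1 prisoner across (cable car back at the start); 0 guards + 2 prisoners across (cable car there); 0 guards + 2 prisoners across (cable car back at the start); 0 guards + 3 prisoners across (cable car there); 0 guards + 3 prisoners across (cable car back at the start); 0 guards + 4 prisoners across (cable car there); 0 guards + 4 prisoners across (cable car back at the start); 0 guards + 5 prisoners across (cable car there); 0 guards + 5 prisoners across (cable car back at the start); 0 guards + 6 prisoners across (cable car there); 1 guard + 1 prisoner across (cable car there); 1 guard + 1 prisoner across (cable car back at the start); 2 guards + 2 prisoners across (cable car there); 2 guards + 2 prisoners across (cable car back at the start); 3 guards + 3 prisoners across (cable car there). So no valid plan exists.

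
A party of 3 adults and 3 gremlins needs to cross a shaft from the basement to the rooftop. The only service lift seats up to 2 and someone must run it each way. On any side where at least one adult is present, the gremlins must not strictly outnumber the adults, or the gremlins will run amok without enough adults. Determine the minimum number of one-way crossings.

Counting alone: each trip to the rooftop takes at most 2 across and each return brings at least 1 back, so after t trips out (and t−1 returns) at most 2t − (t−1) of the 6 are across; that first reaches 6 at t = 5, so at least 9 crossings are needed.
The safety rule pushes this higher. Following every safe sequence of crossings, the most of the 6 that can be at the rooftop as the service lift arrives there on crossing 9 is 5 — never all 6.
So no plan with fewer than 11 crossings exists, and this one achieves 11:
1. 2 gremlins → the rooftop.  (the basement: 3A 1G; the rooftop: 0A 2G)
2. 1 gremlin ← the basement.  (the basement: 3A 2G; the rooftop: 0A 1G)
3. 2 gremlins → the rooftop.  (the basement: 3A 0G; the rooftop: 0A 3G)
4. 1 gremlin ← the basement.  (the basement: 3A 1G; the rooftop: 0A 2G)
5. 2 adults → the rooftop.  (the basement: 1A 1G; the rooftop: 2A 2G)
6. 1 adult and 1 gremlin ← the basement.  (the basement: 2A 2G; the rooftop: 1A 1G)
7. 2 adults → the rooftop.  (the basement: 0A 2G; the rooftop: 3A 1G)
8. 1 gremlin ← the basement.  (the basement: 0A 3G; the rooftop: 3A 0G)
9. 2 gremlins → the rooftop.  (the basement: 0A 1G; the rooftop: 3A 2G)
10. 1 gremlin ← the basement.  (the basement: 0A 2G; the rooftop: 3A 1G)
11. 2 gremlins → the rooftop.  (the basement: 0A 0G; the rooftop: 3A 3G)

11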